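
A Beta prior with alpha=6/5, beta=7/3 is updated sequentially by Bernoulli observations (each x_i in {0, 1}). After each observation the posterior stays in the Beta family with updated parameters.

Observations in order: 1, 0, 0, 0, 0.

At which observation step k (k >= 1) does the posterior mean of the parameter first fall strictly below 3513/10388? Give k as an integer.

k = 3

obs 1: x=1 → posterior Beta(11/5, 7/3)
obs 2: x=0 → posterior Beta(11/5, 10/3)
obs 3: x=0 → posterior Beta(11/5, 13/3)
obs 4: x=0 → posterior Beta(11/5, 16/3)
obs 5: x=0 → posterior Beta(11/5, 19/3)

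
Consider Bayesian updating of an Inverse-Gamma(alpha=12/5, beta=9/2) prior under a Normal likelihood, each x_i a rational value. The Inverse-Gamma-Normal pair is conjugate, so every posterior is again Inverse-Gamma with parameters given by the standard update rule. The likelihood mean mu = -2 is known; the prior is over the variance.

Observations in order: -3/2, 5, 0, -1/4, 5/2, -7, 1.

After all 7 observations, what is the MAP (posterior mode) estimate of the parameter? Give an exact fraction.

9565/1104

obs 1: x=-3/2 → posterior Inverse-Gamma(29/10, 37/8)
obs 2: x=5 → posterior Inverse-Gamma(17/5, 233/8)
obs 3: x=0 → posterior Inverse-Gamma(39/10, 249/8)
obs 4: x=-1/4 → posterior Inverse-Gamma(22/5, 1045/32)
obs 5: x=5/2 → posterior Inverse-Gamma(49/10, 1369/32)
obs 6: x=-7 → posterior Inverse-Gamma(27/5, 1769/32)
obs 7: x=1 → posterior Inverse-Gamma(59/10, 1913/32)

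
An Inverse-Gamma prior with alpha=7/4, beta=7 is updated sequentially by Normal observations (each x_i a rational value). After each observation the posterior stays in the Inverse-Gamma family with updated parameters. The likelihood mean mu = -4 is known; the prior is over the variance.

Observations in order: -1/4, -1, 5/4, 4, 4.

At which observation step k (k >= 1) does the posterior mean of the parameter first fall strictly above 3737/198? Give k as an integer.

obs 1: x=-1/4 → posterior Inverse-Gamma(9/4, 449/32)
obs 2: x=-1 → posterior Inverse-Gamma(11/4, 593/32)
obs 3: x=5/4 → posterior Inverse-Gamma(13/4, 517/16)
obs 4: x=4 → posterior Inverse-Gamma(15/4, 1029/16)
obs 5: x=4 → posterior Inverse-Gamma(17/4, 1541/16)

k = 4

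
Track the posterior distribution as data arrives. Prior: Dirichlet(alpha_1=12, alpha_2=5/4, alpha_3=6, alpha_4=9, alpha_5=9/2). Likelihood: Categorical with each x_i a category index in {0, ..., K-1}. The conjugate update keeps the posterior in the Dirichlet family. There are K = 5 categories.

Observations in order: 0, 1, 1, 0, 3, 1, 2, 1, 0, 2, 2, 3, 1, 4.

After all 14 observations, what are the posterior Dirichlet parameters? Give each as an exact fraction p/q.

obs 1: x=0 → posterior Dirichlet(13, 5/4, 6, 9, 9/2)
obs 2: x=1 → posterior Dirichlet(13, 9/4, 6, 9, 9/2)
obs 3: x=1 → posterior Dirichlet(13, 13/4, 6, 9, 9/2)
obs 4: x=0 → posterior Dirichlet(14, 13/4, 6, 9, 9/2)
obs 5: x=3 → posterior Dirichlet(14, 13/4, 6, 10, 9/2)
obs 6: x=1 → posterior Dirichlet(14, 17/4, 6, 10, 9/2)
obs 7: x=2 → posterior Dirichlet(14, 17/4, 7, 10, 9/2)
obs 8: x=1 → posterior Dirichlet(14, 21/4, 7, 10, 9/2)
obs 9: x=0 → posterior Dirichlet(15, 21/4, 7, 10, 9/2)
obs 10: x=2 → posterior Dirichlet(15, 21/4, 8, 10, 9/2)
obs 11: x=2 → posterior Dirichlet(15, 21/4, 9, 10, 9/2)
obs 12: x=3 → posterior Dirichlet(15, 21/4, 9, 11, 9/2)
obs 13: x=1 → posterior Dirichlet(15, 25/4, 9, 11, 9/2)
obs 14: x=4 → posterior Dirichlet(15, 25/4, 9, 11, 11/2)

alpha_1=15, alpha_2=25/4, alpha_3=9, alpha_4=11, alpha_5=11/2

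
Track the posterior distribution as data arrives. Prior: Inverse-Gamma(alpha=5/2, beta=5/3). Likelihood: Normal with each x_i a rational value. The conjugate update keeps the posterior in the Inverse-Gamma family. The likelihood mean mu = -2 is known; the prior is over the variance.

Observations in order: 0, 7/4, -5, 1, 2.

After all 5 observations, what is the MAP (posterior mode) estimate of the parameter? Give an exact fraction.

2659/576

obs 1: x=0 → posterior Inverse-Gamma(3, 11/3)
obs 2: x=7/4 → posterior Inverse-Gamma(7/2, 1027/96)
obs 3: x=-5 → posterior Inverse-Gamma(4, 1459/96)
obs 4: x=1 → posterior Inverse-Gamma(9/2, 1891/96)
obs 5: x=2 → posterior Inverse-Gamma(5, 2659/96)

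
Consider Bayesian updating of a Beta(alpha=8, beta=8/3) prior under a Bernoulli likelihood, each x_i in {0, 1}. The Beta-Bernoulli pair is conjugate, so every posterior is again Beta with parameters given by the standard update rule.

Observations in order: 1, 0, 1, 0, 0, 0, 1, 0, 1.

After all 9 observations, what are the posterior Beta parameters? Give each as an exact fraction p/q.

alpha=12, beta=23/3

obs 1: x=1 → posterior Beta(9, 8/3)
obs 2: x=0 → posterior Beta(9, 11/3)
obs 3: x=1 → posterior Beta(10, 11/3)
obs 4: x=0 → posterior Beta(10, 14/3)
obs 5: x=0 → posterior Beta(10, 17/3)
obs 6: x=0 → posterior Beta(10, 20/3)
obs 7: x=1 → posterior Beta(11, 20/3)
obs 8: x=0 → posterior Beta(11, 23/3)
obs 9: x=1 → posterior Beta(12, 23/3)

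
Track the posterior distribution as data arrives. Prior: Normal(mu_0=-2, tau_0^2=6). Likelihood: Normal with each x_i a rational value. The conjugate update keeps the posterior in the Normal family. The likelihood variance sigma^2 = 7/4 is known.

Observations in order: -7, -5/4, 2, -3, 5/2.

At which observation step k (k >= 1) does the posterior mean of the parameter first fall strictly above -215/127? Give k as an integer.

obs 1: x=-7 → posterior Normal(-182/31, 42/31)
obs 2: x=-5/4 → posterior Normal(-212/55, 42/55)
obs 3: x=2 → posterior Normal(-164/79, 42/79)
obs 4: x=-3 → posterior Normal(-236/103, 42/103)
obs 5: x=5/2 → posterior Normal(-176/127, 42/127)

k = 5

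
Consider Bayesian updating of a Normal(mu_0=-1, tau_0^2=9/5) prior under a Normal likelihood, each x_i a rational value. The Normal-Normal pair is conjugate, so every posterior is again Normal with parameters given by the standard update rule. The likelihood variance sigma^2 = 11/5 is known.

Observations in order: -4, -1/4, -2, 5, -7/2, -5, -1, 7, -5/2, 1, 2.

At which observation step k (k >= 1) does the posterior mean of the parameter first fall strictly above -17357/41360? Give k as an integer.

obs 1: x=-4 → posterior Normal(-47/20, 99/100)
obs 2: x=-1/4 → posterior Normal(-197/116, 99/145)
obs 3: x=-2 → posterior Normal(-269/152, 99/190)
obs 4: x=5 → posterior Normal(-89/188, 99/235)
obs 5: x=-7/2 → posterior Normal(-215/224, 99/280)
obs 6: x=-5 → posterior Normal(-79/52, 99/325)
obs 7: x=-1 → posterior Normal(-431/296, 99/370)
obs 8: x=7 → posterior Normal(-179/332, 99/415)
obs 9: x=-5/2 → posterior Normal(-269/368, 99/460)
obs 10: x=1 → posterior Normal(-233/404, 99/505)
obs 11: x=2 → posterior Normal(-161/440, 9/50)

k = 11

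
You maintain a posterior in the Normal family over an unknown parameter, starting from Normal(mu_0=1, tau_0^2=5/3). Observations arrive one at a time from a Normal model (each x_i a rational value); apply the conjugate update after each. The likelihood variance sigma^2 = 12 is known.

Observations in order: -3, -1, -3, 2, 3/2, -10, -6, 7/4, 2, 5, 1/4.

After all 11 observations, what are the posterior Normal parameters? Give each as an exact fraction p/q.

mu_0=-33/182, tau_0^2=60/91

obs 1: x=-3 → posterior Normal(21/41, 60/41)
obs 2: x=-1 → posterior Normal(8/23, 30/23)
obs 3: x=-3 → posterior Normal(1/51, 20/17)
obs 4: x=2 → posterior Normal(11/56, 15/14)
obs 5: x=3/2 → posterior Normal(37/122, 60/61)
obs 6: x=-10 → posterior Normal(-21/44, 10/11)
obs 7: x=-6 → posterior Normal(-123/142, 60/71)
obs 8: x=7/4 → posterior Normal(-211/304, 15/19)
obs 9: x=2 → posterior Normal(-19/36, 20/27)
obs 10: x=5 → posterior Normal(-71/344, 30/43)
obs 11: x=1/4 → posterior Normal(-33/182, 60/91)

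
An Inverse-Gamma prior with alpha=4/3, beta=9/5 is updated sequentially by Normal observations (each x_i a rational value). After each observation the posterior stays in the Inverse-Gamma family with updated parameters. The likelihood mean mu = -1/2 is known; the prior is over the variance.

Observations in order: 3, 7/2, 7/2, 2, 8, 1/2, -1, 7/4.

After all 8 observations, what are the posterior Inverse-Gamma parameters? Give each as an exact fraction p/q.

alpha=16/3, beta=10613/160

obs 1: x=3 → posterior Inverse-Gamma(11/6, 317/40)
obs 2: x=7/2 → posterior Inverse-Gamma(7/3, 637/40)
obs 3: x=7/2 → posterior Inverse-Gamma(17/6, 957/40)
obs 4: x=2 → posterior Inverse-Gamma(10/3, 541/20)
obs 5: x=8 → posterior Inverse-Gamma(23/6, 2527/40)
obs 6: x=1/2 → posterior Inverse-Gamma(13/3, 2547/40)
obs 7: x=-1 → posterior Inverse-Gamma(29/6, 319/5)
obs 8: x=7/4 → posterior Inverse-Gamma(16/3, 10613/160)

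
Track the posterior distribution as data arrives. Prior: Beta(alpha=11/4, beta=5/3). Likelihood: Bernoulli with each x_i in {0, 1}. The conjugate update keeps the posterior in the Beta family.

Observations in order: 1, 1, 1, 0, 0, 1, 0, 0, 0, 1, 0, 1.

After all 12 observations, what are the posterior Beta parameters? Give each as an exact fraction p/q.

alpha=35/4, beta=23/3

obs 1: x=1 → posterior Beta(15/4, 5/3)
obs 2: x=1 → posterior Beta(19/4, 5/3)
obs 3: x=1 → posterior Beta(23/4, 5/3)
obs 4: x=0 → posterior Beta(23/4, 8/3)
obs 5: x=0 → posterior Beta(23/4, 11/3)
obs 6: x=1 → posterior Beta(27/4, 11/3)
obs 7: x=0 → posterior Beta(27/4, 14/3)
obs 8: x=0 → posterior Beta(27/4, 17/3)
obs 9: x=0 → posterior Beta(27/4, 20/3)
obs 10: x=1 → posterior Beta(31/4, 20/3)
obs 11: x=0 → posterior Beta(31/4, 23/3)
obs 12: x=1 → posterior Beta(35/4, 23/3)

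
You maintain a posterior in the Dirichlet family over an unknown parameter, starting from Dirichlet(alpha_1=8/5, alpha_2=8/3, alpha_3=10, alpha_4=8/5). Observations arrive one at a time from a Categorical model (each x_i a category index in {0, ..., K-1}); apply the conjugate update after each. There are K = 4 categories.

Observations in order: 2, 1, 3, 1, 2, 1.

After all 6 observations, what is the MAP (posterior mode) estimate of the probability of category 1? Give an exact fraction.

35/134

obs 1: x=2 → posterior Dirichlet(8/5, 8/3, 11, 8/5)
obs 2: x=1 → posterior Dirichlet(8/5, 11/3, 11, 8/5)
obs 3: x=3 → posterior Dirichlet(8/5, 11/3, 11, 13/5)
obs 4: x=1 → posterior Dirichlet(8/5, 14/3, 11, 13/5)
obs 5: x=2 → posterior Dirichlet(8/5, 14/3, 12, 13/5)
obs 6: x=1 → posterior Dirichlet(8/5, 17/3, 12, 13/5)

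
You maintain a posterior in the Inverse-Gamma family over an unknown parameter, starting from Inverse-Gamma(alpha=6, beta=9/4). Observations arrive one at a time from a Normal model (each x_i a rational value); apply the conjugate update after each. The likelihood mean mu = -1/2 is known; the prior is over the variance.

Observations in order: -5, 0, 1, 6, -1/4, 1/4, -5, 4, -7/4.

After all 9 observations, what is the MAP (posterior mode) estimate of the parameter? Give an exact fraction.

1795/368

obs 1: x=-5 → posterior Inverse-Gamma(13/2, 99/8)
obs 2: x=0 → posterior Inverse-Gamma(7, 25/2)
obs 3: x=1 → posterior Inverse-Gamma(15/2, 109/8)
obs 4: x=6 → posterior Inverse-Gamma(8, 139/4)
obs 5: x=-1/4 → posterior Inverse-Gamma(17/2, 1113/32)
obs 6: x=1/4 → posterior Inverse-Gamma(9, 561/16)
obs 7: x=-5 → posterior Inverse-Gamma(19/2, 723/16)
obs 8: x=4 → posterior Inverse-Gamma(10, 885/16)
obs 9: x=-7/4 → posterior Inverse-Gamma(21/2, 1795/32)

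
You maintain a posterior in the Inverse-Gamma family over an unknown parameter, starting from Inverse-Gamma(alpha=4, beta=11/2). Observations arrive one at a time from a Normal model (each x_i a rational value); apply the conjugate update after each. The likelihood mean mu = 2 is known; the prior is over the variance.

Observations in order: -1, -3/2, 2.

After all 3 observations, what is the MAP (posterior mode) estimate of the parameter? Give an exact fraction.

obs 1: x=-1 → posterior Inverse-Gamma(9/2, 10)
obs 2: x=-3/2 → posterior Inverse-Gamma(5, 129/8)
obs 3: x=2 → posterior Inverse-Gamma(11/2, 129/8)

129/52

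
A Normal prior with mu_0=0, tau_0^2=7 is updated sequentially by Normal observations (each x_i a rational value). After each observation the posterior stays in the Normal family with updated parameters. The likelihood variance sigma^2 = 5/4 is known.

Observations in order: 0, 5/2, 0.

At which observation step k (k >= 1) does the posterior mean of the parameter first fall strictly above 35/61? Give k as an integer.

obs 1: x=0 → posterior Normal(0, 35/33)
obs 2: x=5/2 → posterior Normal(70/61, 35/61)
obs 3: x=0 → posterior Normal(70/89, 35/89)

k = 2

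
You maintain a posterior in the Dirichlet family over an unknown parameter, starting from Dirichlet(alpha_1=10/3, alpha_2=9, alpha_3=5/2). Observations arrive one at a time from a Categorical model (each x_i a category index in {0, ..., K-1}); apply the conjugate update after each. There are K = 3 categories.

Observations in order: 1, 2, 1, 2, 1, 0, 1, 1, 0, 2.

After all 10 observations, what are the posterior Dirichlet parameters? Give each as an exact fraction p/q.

alpha_1=16/3, alpha_2=14, alpha_3=11/2

obs 1: x=1 → posterior Dirichlet(10/3, 10, 5/2)
obs 2: x=2 → posterior Dirichlet(10/3, 10, 7/2)
obs 3: x=1 → posterior Dirichlet(10/3, 11, 7/2)
obs 4: x=2 → posterior Dirichlet(10/3, 11, 9/2)
obs 5: x=1 → posterior Dirichlet(10/3, 12, 9/2)
obs 6: x=0 → posterior Dirichlet(13/3, 12, 9/2)
obs 7: x=1 → posterior Dirichlet(13/3, 13, 9/2)
obs 8: x=1 → posterior Dirichlet(13/3, 14, 9/2)
obs 9: x=0 → posterior Dirichlet(16/3, 14, 9/2)
obs 10: x=2 → posterior Dirichlet(16/3, 14, 11/2)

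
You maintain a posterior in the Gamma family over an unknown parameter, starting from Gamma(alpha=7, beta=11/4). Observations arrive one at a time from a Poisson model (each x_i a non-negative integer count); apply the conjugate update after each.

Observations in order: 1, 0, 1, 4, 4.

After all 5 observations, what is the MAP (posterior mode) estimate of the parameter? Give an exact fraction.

obs 1: x=1 → posterior Gamma(8, 15/4)
obs 2: x=0 → posterior Gamma(8, 19/4)
obs 3: x=1 → posterior Gamma(9, 23/4)
obs 4: x=4 → posterior Gamma(13, 27/4)
obs 5: x=4 → posterior Gamma(17, 31/4)

64/31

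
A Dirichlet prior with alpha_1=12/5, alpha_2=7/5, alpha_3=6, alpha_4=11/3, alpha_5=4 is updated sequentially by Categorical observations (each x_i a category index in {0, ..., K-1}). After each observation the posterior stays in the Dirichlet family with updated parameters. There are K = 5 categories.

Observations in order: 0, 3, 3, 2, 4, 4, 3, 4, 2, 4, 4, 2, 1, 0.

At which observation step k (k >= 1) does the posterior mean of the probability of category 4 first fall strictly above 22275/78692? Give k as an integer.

k = 10

obs 1: x=0 → posterior Dirichlet(17/5, 7/5, 6, 11/3, 4)
obs 2: x=3 → posterior Dirichlet(17/5, 7/5, 6, 14/3, 4)
obs 3: x=3 → posterior Dirichlet(17/5, 7/5, 6, 17/3, 4)
obs 4: x=2 → posterior Dirichlet(17/5, 7/5, 7, 17/3, 4)
obs 5: x=4 → posterior Dirichlet(17/5, 7/5, 7, 17/3, 5)
obs 6: x=4 → posterior Dirichlet(17/5, 7/5, 7, 17/3, 6)
obs 7: x=3 → posterior Dirichlet(17/5, 7/5, 7, 20/3, 6)
obs 8: x=4 → posterior Dirichlet(17/5, 7/5, 7, 20/3, 7)
obs 9: x=2 → posterior Dirichlet(17/5, 7/5, 8, 20/3, 7)
obs 10: x=4 → posterior Dirichlet(17/5, 7/5, 8, 20/3, 8)
obs 11: x=4 → posterior Dirichlet(17/5, 7/5, 8, 20/3, 9)
obs 12: x=2 → posterior Dirichlet(17/5, 7/5, 9, 20/3, 9)
obs 13: x=1 → posterior Dirichlet(17/5, 12/5, 9, 20/3, 9)
obs 14: x=0 → posterior Dirichlet(22/5, 12/5, 9, 20/3, 9)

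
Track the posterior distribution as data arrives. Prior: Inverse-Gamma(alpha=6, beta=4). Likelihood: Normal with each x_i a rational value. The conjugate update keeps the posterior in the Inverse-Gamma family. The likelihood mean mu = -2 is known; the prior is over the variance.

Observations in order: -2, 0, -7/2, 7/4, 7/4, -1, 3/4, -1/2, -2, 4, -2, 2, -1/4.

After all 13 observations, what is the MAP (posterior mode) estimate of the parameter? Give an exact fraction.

433/108

obs 1: x=-2 → posterior Inverse-Gamma(13/2, 4)
obs 2: x=0 → posterior Inverse-Gamma(7, 6)
obs 3: x=-7/2 → posterior Inverse-Gamma(15/2, 57/8)
obs 4: x=7/4 → posterior Inverse-Gamma(8, 453/32)
obs 5: x=7/4 → posterior Inverse-Gamma(17/2, 339/16)
obs 6: x=-1 → posterior Inverse-Gamma(9, 347/16)
obs 7: x=3/4 → posterior Inverse-Gamma(19/2, 815/32)
obs 8: x=-1/2 → posterior Inverse-Gamma(10, 851/32)
obs 9: x=-2 → posterior Inverse-Gamma(21/2, 851/32)
obs 10: x=4 → posterior Inverse-Gamma(11, 1427/32)
obs 11: x=-2 → posterior Inverse-Gamma(23/2, 1427/32)
obs 12: x=2 → posterior Inverse-Gamma(12, 1683/32)
obs 13: x=-1/4 → posterior Inverse-Gamma(25/2, 433/8)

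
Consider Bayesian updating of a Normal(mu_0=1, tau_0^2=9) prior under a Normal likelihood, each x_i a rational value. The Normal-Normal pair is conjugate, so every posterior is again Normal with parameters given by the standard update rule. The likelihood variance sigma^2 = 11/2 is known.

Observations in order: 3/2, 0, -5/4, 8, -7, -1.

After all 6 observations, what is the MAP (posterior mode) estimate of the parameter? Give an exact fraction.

obs 1: x=3/2 → posterior Normal(38/29, 99/29)
obs 2: x=0 → posterior Normal(38/47, 99/47)
obs 3: x=-5/4 → posterior Normal(31/130, 99/65)
obs 4: x=8 → posterior Normal(319/166, 99/83)
obs 5: x=-7 → posterior Normal(67/202, 99/101)
obs 6: x=-1 → posterior Normal(31/238, 99/119)

31/238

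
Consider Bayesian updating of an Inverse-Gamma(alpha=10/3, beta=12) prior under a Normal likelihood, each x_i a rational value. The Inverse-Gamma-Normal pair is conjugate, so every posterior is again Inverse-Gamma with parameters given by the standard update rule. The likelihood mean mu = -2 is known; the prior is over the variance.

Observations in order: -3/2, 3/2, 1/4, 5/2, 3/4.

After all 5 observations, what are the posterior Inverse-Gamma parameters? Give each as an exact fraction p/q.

alpha=35/6, beta=555/16

obs 1: x=-3/2 → posterior Inverse-Gamma(23/6, 97/8)
obs 2: x=3/2 → posterior Inverse-Gamma(13/3, 73/4)
obs 3: x=1/4 → posterior Inverse-Gamma(29/6, 665/32)
obs 4: x=5/2 → posterior Inverse-Gamma(16/3, 989/32)
obs 5: x=3/4 → posterior Inverse-Gamma(35/6, 555/16)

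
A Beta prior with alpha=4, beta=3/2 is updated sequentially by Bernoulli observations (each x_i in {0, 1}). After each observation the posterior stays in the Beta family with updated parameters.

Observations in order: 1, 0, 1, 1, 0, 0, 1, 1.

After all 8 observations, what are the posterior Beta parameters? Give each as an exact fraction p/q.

alpha=9, beta=9/2

obs 1: x=1 → posterior Beta(5, 3/2)
obs 2: x=0 → posterior Beta(5, 5/2)
obs 3: x=1 → posterior Beta(6, 5/2)
obs 4: x=1 → posterior Beta(7, 5/2)
obs 5: x=0 → posterior Beta(7, 7/2)
obs 6: x=0 → posterior Beta(7, 9/2)
obs 7: x=1 → posterior Beta(8, 9/2)
obs 8: x=1 → posterior Beta(9, 9/2)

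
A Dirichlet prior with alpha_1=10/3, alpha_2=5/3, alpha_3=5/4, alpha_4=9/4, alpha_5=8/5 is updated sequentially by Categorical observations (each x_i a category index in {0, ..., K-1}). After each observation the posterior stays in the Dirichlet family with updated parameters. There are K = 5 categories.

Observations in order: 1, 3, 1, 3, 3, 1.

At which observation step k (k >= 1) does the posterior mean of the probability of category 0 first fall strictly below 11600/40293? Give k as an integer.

k = 2

obs 1: x=1 → posterior Dirichlet(10/3, 8/3, 5/4, 9/4, 8/5)
obs 2: x=3 → posterior Dirichlet(10/3, 8/3, 5/4, 13/4, 8/5)
obs 3: x=1 → posterior Dirichlet(10/3, 11/3, 5/4, 13/4, 8/5)
obs 4: x=3 → posterior Dirichlet(10/3, 11/3, 5/4, 17/4, 8/5)
obs 5: x=3 → posterior Dirichlet(10/3, 11/3, 5/4, 21/4, 8/5)
obs 6: x=1 → posterior Dirichlet(10/3, 14/3, 5/4, 21/4, 8/5)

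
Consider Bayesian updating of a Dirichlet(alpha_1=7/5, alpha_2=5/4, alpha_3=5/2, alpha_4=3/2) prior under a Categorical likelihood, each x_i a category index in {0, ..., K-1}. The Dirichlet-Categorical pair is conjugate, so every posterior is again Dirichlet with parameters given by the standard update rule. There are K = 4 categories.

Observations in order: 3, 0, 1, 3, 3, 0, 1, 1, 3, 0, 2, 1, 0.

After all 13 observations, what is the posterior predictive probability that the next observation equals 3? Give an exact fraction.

obs 1: x=3 → posterior Dirichlet(7/5, 5/4, 5/2, 5/2)
obs 2: x=0 → posterior Dirichlet(12/5, 5/4, 5/2, 5/2)
obs 3: x=1 → posterior Dirichlet(12/5, 9/4, 5/2, 5/2)
obs 4: x=3 → posterior Dirichlet(12/5, 9/4, 5/2, 7/2)
obs 5: x=3 → posterior Dirichlet(12/5, 9/4, 5/2, 9/2)
obs 6: x=0 → posterior Dirichlet(17/5, 9/4, 5/2, 9/2)
obs 7: x=1 → posterior Dirichlet(17/5, 13/4, 5/2, 9/2)
obs 8: x=1 → posterior Dirichlet(17/5, 17/4, 5/2, 9/2)
obs 9: x=3 → posterior Dirichlet(17/5, 17/4, 5/2, 11/2)
obs 10: x=0 → posterior Dirichlet(22/5, 17/4, 5/2, 11/2)
obs 11: x=2 → posterior Dirichlet(22/5, 17/4, 7/2, 11/2)
obs 12: x=1 → posterior Dirichlet(22/5, 21/4, 7/2, 11/2)
obs 13: x=0 → posterior Dirichlet(27/5, 21/4, 7/2, 11/2)

110/393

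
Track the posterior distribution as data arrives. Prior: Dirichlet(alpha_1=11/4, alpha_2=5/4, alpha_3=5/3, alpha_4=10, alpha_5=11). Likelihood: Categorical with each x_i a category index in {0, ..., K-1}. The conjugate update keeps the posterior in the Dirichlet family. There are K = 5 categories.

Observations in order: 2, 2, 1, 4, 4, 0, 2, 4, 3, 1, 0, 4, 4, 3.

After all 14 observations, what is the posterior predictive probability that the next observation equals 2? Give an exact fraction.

obs 1: x=2 → posterior Dirichlet(11/4, 5/4, 8/3, 10, 11)
obs 2: x=2 → posterior Dirichlet(11/4, 5/4, 11/3, 10, 11)
obs 3: x=1 → posterior Dirichlet(11/4, 9/4, 11/3, 10, 11)
obs 4: x=4 → posterior Dirichlet(11/4, 9/4, 11/3, 10, 12)
obs 5: x=4 → posterior Dirichlet(11/4, 9/4, 11/3, 10, 13)
obs 6: x=0 → posterior Dirichlet(15/4, 9/4, 11/3, 10, 13)
obs 7: x=2 → posterior Dirichlet(15/4, 9/4, 14/3, 10, 13)
obs 8: x=4 → posterior Dirichlet(15/4, 9/4, 14/3, 10, 14)
obs 9: x=3 → posterior Dirichlet(15/4, 9/4, 14/3, 11, 14)
obs 10: x=1 → posterior Dirichlet(15/4, 13/4, 14/3, 11, 14)
obs 11: x=0 → posterior Dirichlet(19/4, 13/4, 14/3, 11, 14)
obs 12: x=4 → posterior Dirichlet(19/4, 13/4, 14/3, 11, 15)
obs 13: x=4 → posterior Dirichlet(19/4, 13/4, 14/3, 11, 16)
obs 14: x=3 → posterior Dirichlet(19/4, 13/4, 14/3, 12, 16)

7/61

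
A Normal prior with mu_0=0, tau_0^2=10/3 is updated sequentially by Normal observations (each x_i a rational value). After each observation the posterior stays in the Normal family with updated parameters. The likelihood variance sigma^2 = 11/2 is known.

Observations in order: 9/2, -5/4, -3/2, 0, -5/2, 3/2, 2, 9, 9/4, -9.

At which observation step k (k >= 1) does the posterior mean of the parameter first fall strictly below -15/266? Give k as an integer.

obs 1: x=9/2 → posterior Normal(90/53, 110/53)
obs 2: x=-5/4 → posterior Normal(65/73, 110/73)
obs 3: x=-3/2 → posterior Normal(35/93, 110/93)
obs 4: x=0 → posterior Normal(35/113, 110/113)
obs 5: x=-5/2 → posterior Normal(-15/133, 110/133)
obs 6: x=3/2 → posterior Normal(5/51, 110/153)
obs 7: x=2 → posterior Normal(55/173, 110/173)
obs 8: x=9 → posterior Normal(235/193, 110/193)
obs 9: x=9/4 → posterior Normal(280/213, 110/213)
obs 10: x=-9 → posterior Normal(100/233, 110/233)

k = 5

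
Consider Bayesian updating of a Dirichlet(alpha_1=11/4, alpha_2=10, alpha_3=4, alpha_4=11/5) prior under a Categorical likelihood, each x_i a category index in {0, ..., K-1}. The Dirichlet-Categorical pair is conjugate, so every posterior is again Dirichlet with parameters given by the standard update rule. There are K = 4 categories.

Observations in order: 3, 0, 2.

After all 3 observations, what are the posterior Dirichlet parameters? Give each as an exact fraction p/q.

alpha_1=15/4, alpha_2=10, alpha_3=5, alpha_4=16/5

obs 1: x=3 → posterior Dirichlet(11/4, 10, 4, 16/5)
obs 2: x=0 → posterior Dirichlet(15/4, 10, 4, 16/5)
obs 3: x=2 → posterior Dirichlet(15/4, 10, 5, 16/5)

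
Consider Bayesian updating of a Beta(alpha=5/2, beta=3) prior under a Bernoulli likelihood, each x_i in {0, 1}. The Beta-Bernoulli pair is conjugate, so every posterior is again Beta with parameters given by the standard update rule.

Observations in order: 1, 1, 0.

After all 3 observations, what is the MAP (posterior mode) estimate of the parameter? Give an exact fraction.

obs 1: x=1 → posterior Beta(7/2, 3)
obs 2: x=1 → posterior Beta(9/2, 3)
obs 3: x=0 → posterior Beta(9/2, 4)

7/13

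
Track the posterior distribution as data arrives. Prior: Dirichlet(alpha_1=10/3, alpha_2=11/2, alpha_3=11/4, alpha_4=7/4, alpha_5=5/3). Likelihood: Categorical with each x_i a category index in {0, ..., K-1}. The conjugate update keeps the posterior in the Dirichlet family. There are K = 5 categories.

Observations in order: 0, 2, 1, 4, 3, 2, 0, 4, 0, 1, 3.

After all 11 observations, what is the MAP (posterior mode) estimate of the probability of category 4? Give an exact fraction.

8/63

obs 1: x=0 → posterior Dirichlet(13/3, 11/2, 11/4, 7/4, 5/3)
obs 2: x=2 → posterior Dirichlet(13/3, 11/2, 15/4, 7/4, 5/3)
obs 3: x=1 → posterior Dirichlet(13/3, 13/2, 15/4, 7/4, 5/3)
obs 4: x=4 → posterior Dirichlet(13/3, 13/2, 15/4, 7/4, 8/3)
obs 5: x=3 → posterior Dirichlet(13/3, 13/2, 15/4, 11/4, 8/3)
obs 6: x=2 → posterior Dirichlet(13/3, 13/2, 19/4, 11/4, 8/3)
obs 7: x=0 → posterior Dirichlet(16/3, 13/2, 19/4, 11/4, 8/3)
obs 8: x=4 → posterior Dirichlet(16/3, 13/2, 19/4, 11/4, 11/3)
obs 9: x=0 → posterior Dirichlet(19/3, 13/2, 19/4, 11/4, 11/3)
obs 10: x=1 → posterior Dirichlet(19/3, 15/2, 19/4, 11/4, 11/3)
obs 11: x=3 → posterior Dirichlet(19/3, 15/2, 19/4, 15/4, 11/3)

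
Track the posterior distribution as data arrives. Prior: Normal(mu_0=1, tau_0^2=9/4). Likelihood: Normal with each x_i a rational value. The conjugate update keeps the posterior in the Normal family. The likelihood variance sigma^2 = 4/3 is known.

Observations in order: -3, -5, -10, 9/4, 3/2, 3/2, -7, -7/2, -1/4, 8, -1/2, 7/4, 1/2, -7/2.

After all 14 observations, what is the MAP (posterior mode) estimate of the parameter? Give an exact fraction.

obs 1: x=-3 → posterior Normal(-65/43, 36/43)
obs 2: x=-5 → posterior Normal(-20/7, 18/35)
obs 3: x=-10 → posterior Normal(-470/97, 36/97)
obs 4: x=9/4 → posterior Normal(-1637/496, 9/31)
obs 5: x=3/2 → posterior Normal(-1475/604, 36/151)
obs 6: x=3/2 → posterior Normal(-1313/712, 18/89)
obs 7: x=-7 → posterior Normal(-2069/820, 36/205)
obs 8: x=-7/2 → posterior Normal(-2447/928, 9/58)
obs 9: x=-1/4 → posterior Normal(-1237/518, 36/259)
obs 10: x=8 → posterior Normal(-805/572, 18/143)
obs 11: x=-1/2 → posterior Normal(-416/313, 36/313)
obs 12: x=7/4 → posterior Normal(-295/272, 9/85)
obs 13: x=1/2 → posterior Normal(-1421/1468, 36/367)
obs 14: x=-7/2 → posterior Normal(-1799/1576, 18/197)

-1799/1576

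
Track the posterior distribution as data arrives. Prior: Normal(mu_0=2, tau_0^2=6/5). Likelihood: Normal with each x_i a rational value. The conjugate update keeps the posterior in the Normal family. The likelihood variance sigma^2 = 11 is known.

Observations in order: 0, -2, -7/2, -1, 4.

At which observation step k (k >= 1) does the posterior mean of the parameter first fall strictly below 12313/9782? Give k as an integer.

k = 3

obs 1: x=0 → posterior Normal(110/61, 66/61)
obs 2: x=-2 → posterior Normal(98/67, 66/67)
obs 3: x=-7/2 → posterior Normal(77/73, 66/73)
obs 4: x=-1 → posterior Normal(71/79, 66/79)
obs 5: x=4 → posterior Normal(19/17, 66/85)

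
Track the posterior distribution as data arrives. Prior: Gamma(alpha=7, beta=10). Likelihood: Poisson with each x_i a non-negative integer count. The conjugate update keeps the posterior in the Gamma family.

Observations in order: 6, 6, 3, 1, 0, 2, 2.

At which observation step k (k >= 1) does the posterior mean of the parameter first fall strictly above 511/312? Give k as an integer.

obs 1: x=6 → posterior Gamma(13, 11)
obs 2: x=6 → posterior Gamma(19, 12)
obs 3: x=3 → posterior Gamma(22, 13)
obs 4: x=1 → posterior Gamma(23, 14)
obs 5: x=0 → posterior Gamma(23, 15)
obs 6: x=2 → posterior Gamma(25, 16)
obs 7: x=2 → posterior Gamma(27, 17)

k = 3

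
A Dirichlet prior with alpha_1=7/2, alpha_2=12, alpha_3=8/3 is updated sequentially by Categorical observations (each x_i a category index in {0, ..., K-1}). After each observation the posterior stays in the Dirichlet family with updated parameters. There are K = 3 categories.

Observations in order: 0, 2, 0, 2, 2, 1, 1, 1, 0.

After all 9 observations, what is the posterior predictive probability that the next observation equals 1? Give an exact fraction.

90/163

obs 1: x=0 → posterior Dirichlet(9/2, 12, 8/3)
obs 2: x=2 → posterior Dirichlet(9/2, 12, 11/3)
obs 3: x=0 → posterior Dirichlet(11/2, 12, 11/3)
obs 4: x=2 → posterior Dirichlet(11/2, 12, 14/3)
obs 5: x=2 → posterior Dirichlet(11/2, 12, 17/3)
obs 6: x=1 → posterior Dirichlet(11/2, 13, 17/3)
obs 7: x=1 → posterior Dirichlet(11/2, 14, 17/3)
obs 8: x=1 → posterior Dirichlet(11/2, 15, 17/3)
obs 9: x=0 → posterior Dirichlet(13/2, 15, 17/3)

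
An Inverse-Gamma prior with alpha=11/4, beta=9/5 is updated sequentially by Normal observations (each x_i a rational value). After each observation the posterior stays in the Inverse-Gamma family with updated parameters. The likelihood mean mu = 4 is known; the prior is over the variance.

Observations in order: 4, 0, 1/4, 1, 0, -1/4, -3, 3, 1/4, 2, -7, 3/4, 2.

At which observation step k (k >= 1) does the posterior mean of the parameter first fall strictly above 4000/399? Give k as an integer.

k = 7

obs 1: x=4 → posterior Inverse-Gamma(13/4, 9/5)
obs 2: x=0 → posterior Inverse-Gamma(15/4, 49/5)
obs 3: x=1/4 → posterior Inverse-Gamma(17/4, 2693/160)
obs 4: x=1 → posterior Inverse-Gamma(19/4, 3413/160)
obs 5: x=0 → posterior Inverse-Gamma(21/4, 4693/160)
obs 6: x=-1/4 → posterior Inverse-Gamma(23/4, 3069/80)
obs 7: x=-3 → posterior Inverse-Gamma(25/4, 5029/80)
obs 8: x=3 → posterior Inverse-Gamma(27/4, 5069/80)
obs 9: x=1/4 → posterior Inverse-Gamma(29/4, 11263/160)
obs 10: x=2 → posterior Inverse-Gamma(31/4, 11583/160)
obs 11: x=-7 → posterior Inverse-Gamma(33/4, 21263/160)
obs 12: x=3/4 → posterior Inverse-Gamma(35/4, 5527/40)
obs 13: x=2 → posterior Inverse-Gamma(37/4, 5607/40)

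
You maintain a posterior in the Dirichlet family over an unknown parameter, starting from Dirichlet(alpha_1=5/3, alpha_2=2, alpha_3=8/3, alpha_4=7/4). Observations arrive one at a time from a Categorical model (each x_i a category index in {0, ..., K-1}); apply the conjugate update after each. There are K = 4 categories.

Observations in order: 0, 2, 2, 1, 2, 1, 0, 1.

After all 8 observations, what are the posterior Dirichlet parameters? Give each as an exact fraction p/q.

alpha_1=11/3, alpha_2=5, alpha_3=17/3, alpha_4=7/4

obs 1: x=0 → posterior Dirichlet(8/3, 2, 8/3, 7/4)
obs 2: x=2 → posterior Dirichlet(8/3, 2, 11/3, 7/4)
obs 3: x=2 → posterior Dirichlet(8/3, 2, 14/3, 7/4)
obs 4: x=1 → posterior Dirichlet(8/3, 3, 14/3, 7/4)
obs 5: x=2 → posterior Dirichlet(8/3, 3, 17/3, 7/4)
obs 6: x=1 → posterior Dirichlet(8/3, 4, 17/3, 7/4)
obs 7: x=0 → posterior Dirichlet(11/3, 4, 17/3, 7/4)
obs 8: x=1 → posterior Dirichlet(11/3, 5, 17/3, 7/4)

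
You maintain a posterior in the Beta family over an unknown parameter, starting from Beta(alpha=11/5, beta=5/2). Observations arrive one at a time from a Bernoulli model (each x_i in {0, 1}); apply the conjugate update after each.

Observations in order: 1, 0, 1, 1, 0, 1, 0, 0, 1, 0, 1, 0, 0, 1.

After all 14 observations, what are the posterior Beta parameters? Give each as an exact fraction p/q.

alpha=46/5, beta=19/2

obs 1: x=1 → posterior Beta(16/5, 5/2)
obs 2: x=0 → posterior Beta(16/5, 7/2)
obs 3: x=1 → posterior Beta(21/5, 7/2)
obs 4: x=1 → posterior Beta(26/5, 7/2)
obs 5: x=0 → posterior Beta(26/5, 9/2)
obs 6: x=1 → posterior Beta(31/5, 9/2)
obs 7: x=0 → posterior Beta(31/5, 11/2)
obs 8: x=0 → posterior Beta(31/5, 13/2)
obs 9: x=1 → posterior Beta(36/5, 13/2)
obs 10: x=0 → posterior Beta(36/5, 15/2)
obs 11: x=1 → posterior Beta(41/5, 15/2)
obs 12: x=0 → posterior Beta(41/5, 17/2)
obs 13: x=0 → posterior Beta(41/5, 19/2)
obs 14: x=1 → posterior Beta(46/5, 19/2)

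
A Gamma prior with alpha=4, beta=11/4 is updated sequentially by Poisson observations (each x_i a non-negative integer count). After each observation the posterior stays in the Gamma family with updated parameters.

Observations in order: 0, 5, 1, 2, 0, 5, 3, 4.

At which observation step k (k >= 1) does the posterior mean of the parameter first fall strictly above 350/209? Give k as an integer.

k = 2

obs 1: x=0 → posterior Gamma(4, 15/4)
obs 2: x=5 → posterior Gamma(9, 19/4)
obs 3: x=1 → posterior Gamma(10, 23/4)
obs 4: x=2 → posterior Gamma(12, 27/4)
obs 5: x=0 → posterior Gamma(12, 31/4)
obs 6: x=5 → posterior Gamma(17, 35/4)
obs 7: x=3 → posterior Gamma(20, 39/4)
obs 8: x=4 → posterior Gamma(24, 43/4)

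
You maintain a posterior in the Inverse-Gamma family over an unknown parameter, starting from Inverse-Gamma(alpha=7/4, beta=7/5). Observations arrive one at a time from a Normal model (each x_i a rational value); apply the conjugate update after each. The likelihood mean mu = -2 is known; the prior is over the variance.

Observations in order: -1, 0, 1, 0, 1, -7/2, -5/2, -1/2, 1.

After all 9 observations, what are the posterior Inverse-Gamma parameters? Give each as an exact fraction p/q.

alpha=25/4, beta=871/40

obs 1: x=-1 → posterior Inverse-Gamma(9/4, 19/10)
obs 2: x=0 → posterior Inverse-Gamma(11/4, 39/10)
obs 3: x=1 → posterior Inverse-Gamma(13/4, 42/5)
obs 4: x=0 → posterior Inverse-Gamma(15/4, 52/5)
obs 5: x=1 → posterior Inverse-Gamma(17/4, 149/10)
obs 6: x=-7/2 → posterior Inverse-Gamma(19/4, 641/40)
obs 7: x=-5/2 → posterior Inverse-Gamma(21/4, 323/20)
obs 8: x=-1/2 → posterior Inverse-Gamma(23/4, 691/40)
obs 9: x=1 → posterior Inverse-Gamma(25/4, 871/40)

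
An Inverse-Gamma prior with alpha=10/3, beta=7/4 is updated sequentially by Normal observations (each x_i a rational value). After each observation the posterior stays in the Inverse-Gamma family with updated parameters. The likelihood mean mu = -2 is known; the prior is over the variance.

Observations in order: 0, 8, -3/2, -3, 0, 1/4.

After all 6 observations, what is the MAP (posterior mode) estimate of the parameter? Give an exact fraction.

5655/704

obs 1: x=0 → posterior Inverse-Gamma(23/6, 15/4)
obs 2: x=8 → posterior Inverse-Gamma(13/3, 215/4)
obs 3: x=-3/2 → posterior Inverse-Gamma(29/6, 431/8)
obs 4: x=-3 → posterior Inverse-Gamma(16/3, 435/8)
obs 5: x=0 → posterior Inverse-Gamma(35/6, 451/8)
obs 6: x=1/4 → posterior Inverse-Gamma(19/3, 1885/32)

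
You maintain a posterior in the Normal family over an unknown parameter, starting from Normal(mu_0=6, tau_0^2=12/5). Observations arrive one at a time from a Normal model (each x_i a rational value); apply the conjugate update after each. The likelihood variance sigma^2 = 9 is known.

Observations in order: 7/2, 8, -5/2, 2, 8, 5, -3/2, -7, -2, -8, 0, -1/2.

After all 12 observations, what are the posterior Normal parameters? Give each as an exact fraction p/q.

obs 1: x=7/2 → posterior Normal(104/19, 36/19)
obs 2: x=8 → posterior Normal(136/23, 36/23)
obs 3: x=-5/2 → posterior Normal(14/3, 4/3)
obs 4: x=2 → posterior Normal(134/31, 36/31)
obs 5: x=8 → posterior Normal(166/35, 36/35)
obs 6: x=5 → posterior Normal(62/13, 12/13)
obs 7: x=-3/2 → posterior Normal(180/43, 36/43)
obs 8: x=-7 → posterior Normal(152/47, 36/47)
obs 9: x=-2 → posterior Normal(48/17, 12/17)
obs 10: x=-8 → posterior Normal(112/55, 36/55)
obs 11: x=0 → posterior Normal(112/59, 36/59)
obs 12: x=-1/2 → posterior Normal(110/63, 4/7)

mu_0=110/63, tau_0^2=4/7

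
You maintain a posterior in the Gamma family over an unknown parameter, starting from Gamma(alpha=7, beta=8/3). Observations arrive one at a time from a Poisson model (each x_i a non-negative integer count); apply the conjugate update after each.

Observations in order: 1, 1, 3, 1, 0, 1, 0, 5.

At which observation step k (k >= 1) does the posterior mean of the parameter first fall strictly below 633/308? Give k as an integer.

obs 1: x=1 → posterior Gamma(8, 11/3)
obs 2: x=1 → posterior Gamma(9, 14/3)
obs 3: x=3 → posterior Gamma(12, 17/3)
obs 4: x=1 → posterior Gamma(13, 20/3)
obs 5: x=0 → posterior Gamma(13, 23/3)
obs 6: x=1 → posterior Gamma(14, 26/3)
obs 7: x=0 → posterior Gamma(14, 29/3)
obs 8: x=5 → posterior Gamma(19, 32/3)

k = 2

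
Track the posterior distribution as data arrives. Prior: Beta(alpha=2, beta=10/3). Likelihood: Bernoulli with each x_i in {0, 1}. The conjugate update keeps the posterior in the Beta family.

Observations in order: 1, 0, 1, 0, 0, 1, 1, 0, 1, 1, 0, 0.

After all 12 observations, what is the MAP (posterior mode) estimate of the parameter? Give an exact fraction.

obs 1: x=1 → posterior Beta(3, 10/3)
obs 2: x=0 → posterior Beta(3, 13/3)
obs 3: x=1 → posterior Beta(4, 13/3)
obs 4: x=0 → posterior Beta(4, 16/3)
obs 5: x=0 → posterior Beta(4, 19/3)
obs 6: x=1 → posterior Beta(5, 19/3)
obs 7: x=1 → posterior Beta(6, 19/3)
obs 8: x=0 → posterior Beta(6, 22/3)
obs 9: x=1 → posterior Beta(7, 22/3)
obs 10: x=1 → posterior Beta(8, 22/3)
obs 11: x=0 → posterior Beta(8, 25/3)
obs 12: x=0 → posterior Beta(8, 28/3)

21/46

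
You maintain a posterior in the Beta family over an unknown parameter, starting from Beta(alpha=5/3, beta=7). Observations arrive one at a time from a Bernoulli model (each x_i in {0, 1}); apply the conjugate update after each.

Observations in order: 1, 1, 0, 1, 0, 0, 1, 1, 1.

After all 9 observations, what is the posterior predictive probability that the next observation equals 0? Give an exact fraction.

obs 1: x=1 → posterior Beta(8/3, 7)
obs 2: x=1 → posterior Beta(11/3, 7)
obs 3: x=0 → posterior Beta(11/3, 8)
obs 4: x=1 → posterior Beta(14/3, 8)
obs 5: x=0 → posterior Beta(14/3, 9)
obs 6: x=0 → posterior Beta(14/3, 10)
obs 7: x=1 → posterior Beta(17/3, 10)
obs 8: x=1 → posterior Beta(20/3, 10)
obs 9: x=1 → posterior Beta(23/3, 10)

30/53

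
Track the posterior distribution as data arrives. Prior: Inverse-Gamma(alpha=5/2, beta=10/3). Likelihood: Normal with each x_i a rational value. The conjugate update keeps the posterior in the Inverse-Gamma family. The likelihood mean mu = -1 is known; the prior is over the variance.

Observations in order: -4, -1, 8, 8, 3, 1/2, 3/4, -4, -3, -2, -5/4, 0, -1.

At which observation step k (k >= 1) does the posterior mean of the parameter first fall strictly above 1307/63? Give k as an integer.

obs 1: x=-4 → posterior Inverse-Gamma(3, 47/6)
obs 2: x=-1 → posterior Inverse-Gamma(7/2, 47/6)
obs 3: x=8 → posterior Inverse-Gamma(4, 145/3)
obs 4: x=8 → posterior Inverse-Gamma(9/2, 533/6)
obs 5: x=3 → posterior Inverse-Gamma(5, 581/6)
obs 6: x=1/2 → posterior Inverse-Gamma(11/2, 2351/24)
obs 7: x=3/4 → posterior Inverse-Gamma(6, 9551/96)
obs 8: x=-4 → posterior Inverse-Gamma(13/2, 9983/96)
obs 9: x=-3 → posterior Inverse-Gamma(7, 10175/96)
obs 10: x=-2 → posterior Inverse-Gamma(15/2, 10223/96)
obs 11: x=-5/4 → posterior Inverse-Gamma(8, 5113/48)
obs 12: x=0 → posterior Inverse-Gamma(17/2, 5137/48)
obs 13: x=-1 → posterior Inverse-Gamma(9, 5137/48)

k = 4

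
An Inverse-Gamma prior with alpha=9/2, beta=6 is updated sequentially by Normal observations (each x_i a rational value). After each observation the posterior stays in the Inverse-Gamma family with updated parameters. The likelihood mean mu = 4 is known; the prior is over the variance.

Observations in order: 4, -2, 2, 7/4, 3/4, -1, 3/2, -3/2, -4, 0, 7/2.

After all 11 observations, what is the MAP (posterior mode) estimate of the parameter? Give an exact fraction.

obs 1: x=4 → posterior Inverse-Gamma(5, 6)
obs 2: x=-2 → posterior Inverse-Gamma(11/2, 24)
obs 3: x=2 → posterior Inverse-Gamma(6, 26)
obs 4: x=7/4 → posterior Inverse-Gamma(13/2, 913/32)
obs 5: x=3/4 → posterior Inverse-Gamma(7, 541/16)
obs 6: x=-1 → posterior Inverse-Gamma(15/2, 741/16)
obs 7: x=3/2 → posterior Inverse-Gamma(8, 791/16)
obs 8: x=-3/2 → posterior Inverse-Gamma(17/2, 1033/16)
obs 9: x=-4 → posterior Inverse-Gamma(9, 1545/16)
obs 10: x=0 → posterior Inverse-Gamma(19/2, 1673/16)
obs 11: x=7/2 → posterior Inverse-Gamma(10, 1675/16)

1675/176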